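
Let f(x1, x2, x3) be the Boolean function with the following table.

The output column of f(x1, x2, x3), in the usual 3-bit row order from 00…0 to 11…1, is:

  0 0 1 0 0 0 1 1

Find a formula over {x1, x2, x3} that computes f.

f(x1, x2, x3) = (((~x1 & x2) & ~x3) | ((x1 & x2) & ~x3)) | ((x1 & x2) & x3)

The 1-rows are (0,1,0), (1,1,0), (1,1,1). Each contributes one minterm — ¬x1·x2·¬x3; x1·x2·¬x3; x1·x2·x3 — and their disjunction is a sum-of-products form of f.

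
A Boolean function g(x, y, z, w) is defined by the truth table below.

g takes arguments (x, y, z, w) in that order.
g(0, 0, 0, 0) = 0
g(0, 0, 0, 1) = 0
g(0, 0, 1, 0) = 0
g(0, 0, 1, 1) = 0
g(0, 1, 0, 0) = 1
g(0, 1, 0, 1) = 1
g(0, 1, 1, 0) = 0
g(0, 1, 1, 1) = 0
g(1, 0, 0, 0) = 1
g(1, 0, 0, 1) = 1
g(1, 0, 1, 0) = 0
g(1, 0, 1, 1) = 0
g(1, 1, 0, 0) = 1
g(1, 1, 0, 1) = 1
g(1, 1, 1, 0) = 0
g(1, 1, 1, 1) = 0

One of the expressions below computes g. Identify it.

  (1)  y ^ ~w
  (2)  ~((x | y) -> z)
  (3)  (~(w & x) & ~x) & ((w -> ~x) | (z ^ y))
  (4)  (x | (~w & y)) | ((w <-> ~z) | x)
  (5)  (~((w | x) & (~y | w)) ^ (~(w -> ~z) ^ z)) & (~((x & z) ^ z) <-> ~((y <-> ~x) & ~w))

2

(1) disagrees with g on (0,0,0,0) (formula → 1, table → 0); rule it out.
(3) disagrees with g on (0,0,0,0) (formula → 1, table → 0); rule it out.
(4) disagrees with g on (0,0,0,1) (formula → 1, table → 0); rule it out.
(5) disagrees with g on (0,0,0,0) (formula → 1, table → 0); rule it out.
That leaves (2). Evaluating it on every row reproduces the table of g exactly.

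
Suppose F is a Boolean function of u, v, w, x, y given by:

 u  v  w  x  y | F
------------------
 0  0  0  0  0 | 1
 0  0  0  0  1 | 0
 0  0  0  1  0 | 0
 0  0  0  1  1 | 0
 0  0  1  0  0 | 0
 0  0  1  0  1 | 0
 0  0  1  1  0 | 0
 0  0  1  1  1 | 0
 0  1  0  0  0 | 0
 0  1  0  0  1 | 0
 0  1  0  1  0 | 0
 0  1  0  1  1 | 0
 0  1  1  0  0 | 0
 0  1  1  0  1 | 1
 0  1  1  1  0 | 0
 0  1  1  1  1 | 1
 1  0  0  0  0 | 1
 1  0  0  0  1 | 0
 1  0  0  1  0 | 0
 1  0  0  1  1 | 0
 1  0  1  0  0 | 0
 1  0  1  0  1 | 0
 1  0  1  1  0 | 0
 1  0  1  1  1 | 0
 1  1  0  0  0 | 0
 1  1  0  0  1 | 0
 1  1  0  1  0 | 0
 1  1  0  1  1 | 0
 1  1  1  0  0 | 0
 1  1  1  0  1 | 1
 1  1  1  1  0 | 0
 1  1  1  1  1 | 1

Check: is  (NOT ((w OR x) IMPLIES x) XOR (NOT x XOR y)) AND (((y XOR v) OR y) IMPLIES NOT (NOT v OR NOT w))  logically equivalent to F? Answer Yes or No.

Test each input against both F and the formula:
  u=0, v=0, w=0, x=0, y=0: formula gives 1, F = 1 ✓
  u=0, v=0, w=0, x=0, y=1: formula gives 0, F = 0 ✓
  u=0, v=0, w=0, x=1, y=0: formula gives 0, F = 0 ✓
  u=0, v=0, w=0, x=1, y=1: formula gives 0, F = 0 ✓
  …and likewise for the remaining 28 rows.
Every row agrees, so the formula is equivalent.

Yes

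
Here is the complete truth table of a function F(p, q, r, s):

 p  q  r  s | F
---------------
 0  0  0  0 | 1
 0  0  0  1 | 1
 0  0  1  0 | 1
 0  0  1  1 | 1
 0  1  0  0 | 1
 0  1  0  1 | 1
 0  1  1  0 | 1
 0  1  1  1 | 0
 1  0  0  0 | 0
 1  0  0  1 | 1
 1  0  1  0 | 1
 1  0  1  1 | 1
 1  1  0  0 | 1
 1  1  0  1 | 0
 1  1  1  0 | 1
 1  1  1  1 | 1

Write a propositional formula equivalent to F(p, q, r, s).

F(p, q, r, s) = ¬(((((¬p ∧ q) ∧ r) ∧ s) ∨ (((p ∧ ¬q) ∧ ¬r) ∧ ¬s)) ∨ (((p ∧ q) ∧ ¬r) ∧ s))

F is 0 on only 3 rows — (0,1,1,1), (1,0,0,0), (1,1,0,1). Writing each as a minterm (¬p·q·r·s, p·¬q·¬r·¬s, p·q·¬r·s) and OR-ing them characterizes exactly where F=0, so F is the negation of that disjunction.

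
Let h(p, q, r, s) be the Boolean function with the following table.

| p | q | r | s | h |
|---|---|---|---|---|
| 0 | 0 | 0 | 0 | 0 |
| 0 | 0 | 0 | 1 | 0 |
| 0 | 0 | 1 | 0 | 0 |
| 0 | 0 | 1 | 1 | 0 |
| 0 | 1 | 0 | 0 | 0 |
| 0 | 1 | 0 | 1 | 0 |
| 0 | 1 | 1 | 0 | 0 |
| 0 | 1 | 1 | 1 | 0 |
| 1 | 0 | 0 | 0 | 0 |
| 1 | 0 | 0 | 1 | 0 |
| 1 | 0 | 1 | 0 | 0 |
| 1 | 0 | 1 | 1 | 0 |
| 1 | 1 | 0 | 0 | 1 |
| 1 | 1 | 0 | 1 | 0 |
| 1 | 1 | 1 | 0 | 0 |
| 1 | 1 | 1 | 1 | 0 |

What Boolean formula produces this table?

h is 1 on exactly one input, (1,1,0,0), whose minterm is p·q·¬r·¬s. So h is just that conjunction.

h(p, q, r, s) = ((p · q) · r') · s'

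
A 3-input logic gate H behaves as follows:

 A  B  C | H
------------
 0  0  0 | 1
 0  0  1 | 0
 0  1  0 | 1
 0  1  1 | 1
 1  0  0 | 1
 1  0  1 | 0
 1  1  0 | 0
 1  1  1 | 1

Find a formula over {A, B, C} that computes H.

There are just 3 zero rows: (0,0,1), (1,0,1), (1,1,0). Their minterms are ¬A·¬B·C, A·¬B·C, A·B·¬C; the OR of those covers precisely the 0-outputs, and negating it yields H.

H(A, B, C) = NOT ((((NOT A AND NOT B) AND C) OR ((A AND NOT B) AND C)) OR ((A AND B) AND NOT C))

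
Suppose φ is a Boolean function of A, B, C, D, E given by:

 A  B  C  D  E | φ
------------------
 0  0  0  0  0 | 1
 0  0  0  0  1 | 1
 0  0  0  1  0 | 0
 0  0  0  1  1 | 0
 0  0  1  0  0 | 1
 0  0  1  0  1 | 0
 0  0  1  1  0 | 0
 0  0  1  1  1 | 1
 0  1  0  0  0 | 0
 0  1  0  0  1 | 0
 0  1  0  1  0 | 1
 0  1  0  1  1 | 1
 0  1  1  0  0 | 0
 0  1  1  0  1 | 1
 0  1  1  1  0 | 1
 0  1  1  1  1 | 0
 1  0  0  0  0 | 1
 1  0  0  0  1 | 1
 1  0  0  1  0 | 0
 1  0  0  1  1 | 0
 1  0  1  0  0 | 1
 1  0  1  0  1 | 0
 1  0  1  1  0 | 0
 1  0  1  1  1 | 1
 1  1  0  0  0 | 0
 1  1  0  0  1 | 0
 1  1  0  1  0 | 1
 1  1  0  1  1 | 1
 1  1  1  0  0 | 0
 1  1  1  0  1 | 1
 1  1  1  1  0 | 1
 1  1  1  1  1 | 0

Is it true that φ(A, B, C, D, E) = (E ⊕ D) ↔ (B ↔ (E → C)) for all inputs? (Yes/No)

Yes

Test each input against both φ and the formula:
  A=0, B=0, C=0, D=0, E=0: formula gives 1, φ = 1 ✓
  A=0, B=0, C=0, D=0, E=1: formula gives 1, φ = 1 ✓
  A=0, B=0, C=0, D=1, E=0: formula gives 0, φ = 0 ✓
  A=0, B=0, C=0, D=1, E=1: formula gives 0, φ = 0 ✓
  … (the remaining 28 rows also agree.)
All 32 rows match — the expression computes φ exactly.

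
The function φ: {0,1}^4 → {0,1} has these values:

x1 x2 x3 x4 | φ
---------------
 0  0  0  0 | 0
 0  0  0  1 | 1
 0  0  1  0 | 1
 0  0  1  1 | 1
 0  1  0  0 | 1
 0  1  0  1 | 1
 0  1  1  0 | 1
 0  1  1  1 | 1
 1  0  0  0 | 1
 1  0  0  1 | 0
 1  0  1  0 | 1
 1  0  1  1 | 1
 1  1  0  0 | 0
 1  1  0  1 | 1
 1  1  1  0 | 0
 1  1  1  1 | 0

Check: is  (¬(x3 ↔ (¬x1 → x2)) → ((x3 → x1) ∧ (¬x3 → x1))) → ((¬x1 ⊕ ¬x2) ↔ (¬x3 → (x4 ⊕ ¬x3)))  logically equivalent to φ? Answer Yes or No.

Test each input against both φ and the formula:
  x1=0, x2=0, x3=0, x4=0: formula gives 0, φ = 0 ✓
  x1=0, x2=0, x3=0, x4=1: formula gives 1, φ = 1 ✓
  x1=0, x2=0, x3=1, x4=0: formula gives 1, φ = 1 ✓
  x1=0, x2=0, x3=1, x4=1: formula gives 1, φ = 1 ✓
  … (the remaining 12 rows also agree.)
All 16 rows match — the expression computes φ exactly.

Yes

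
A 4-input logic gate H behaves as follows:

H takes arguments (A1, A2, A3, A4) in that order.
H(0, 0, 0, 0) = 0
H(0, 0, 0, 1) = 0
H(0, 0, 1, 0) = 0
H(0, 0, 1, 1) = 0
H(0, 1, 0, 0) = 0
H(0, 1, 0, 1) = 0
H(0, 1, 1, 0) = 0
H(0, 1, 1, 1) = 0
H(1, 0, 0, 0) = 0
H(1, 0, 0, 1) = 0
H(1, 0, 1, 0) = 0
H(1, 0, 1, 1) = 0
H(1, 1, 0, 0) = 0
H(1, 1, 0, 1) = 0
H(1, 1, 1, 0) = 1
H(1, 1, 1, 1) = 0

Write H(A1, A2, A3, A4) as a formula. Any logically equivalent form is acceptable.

H(A1, A2, A3, A4) = ((A1 · A2) · A3) · A4'

H is 1 on exactly one input, (1,1,1,0), whose minterm is A1·A2·A3·¬A4. So H is just that conjunction.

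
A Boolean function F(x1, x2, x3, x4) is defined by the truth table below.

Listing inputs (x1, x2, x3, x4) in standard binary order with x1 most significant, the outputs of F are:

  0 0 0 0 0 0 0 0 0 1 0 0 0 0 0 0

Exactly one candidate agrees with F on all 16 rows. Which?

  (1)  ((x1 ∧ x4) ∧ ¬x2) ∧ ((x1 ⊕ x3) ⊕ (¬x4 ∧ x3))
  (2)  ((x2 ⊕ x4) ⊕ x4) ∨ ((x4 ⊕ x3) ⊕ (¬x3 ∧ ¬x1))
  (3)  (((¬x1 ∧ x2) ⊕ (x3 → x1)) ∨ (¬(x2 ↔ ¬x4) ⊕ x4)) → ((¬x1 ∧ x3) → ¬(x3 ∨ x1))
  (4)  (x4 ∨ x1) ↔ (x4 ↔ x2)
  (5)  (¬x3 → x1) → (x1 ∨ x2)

1

(2) fails at (0,0,0,0): the formula yields 1, F is 0.
(3) fails at (0,0,0,0): the formula yields 1, F is 0.
(4) fails at (0,1,0,0): the formula yields 1, F is 0.
(5) fails at (0,0,0,0): the formula yields 1, F is 0.
That leaves (1). Evaluating it on every row reproduces the table of F exactly.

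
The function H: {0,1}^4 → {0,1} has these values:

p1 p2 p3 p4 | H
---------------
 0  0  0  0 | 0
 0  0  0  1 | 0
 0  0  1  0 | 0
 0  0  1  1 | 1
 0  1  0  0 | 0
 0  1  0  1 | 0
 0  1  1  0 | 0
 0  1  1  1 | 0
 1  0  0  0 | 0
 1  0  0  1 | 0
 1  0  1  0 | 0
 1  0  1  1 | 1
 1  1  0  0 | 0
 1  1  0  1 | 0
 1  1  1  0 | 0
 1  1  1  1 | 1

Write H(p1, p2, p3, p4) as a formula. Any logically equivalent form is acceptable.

H(p1, p2, p3, p4) = ((((~p1 & ~p2) & p3) & p4) | (((p1 & ~p2) & p3) & p4)) | (((p1 & p2) & p3) & p4)

H=1 on 3 inputs: (0,0,1,1), (1,0,1,1), (1,1,1,1). Reading each as a conjunction of literals (¬p1·¬p2·p3·p4, p1·¬p2·p3·p4, p1·p2·p3·p4) and taking the OR gives the canonical DNF.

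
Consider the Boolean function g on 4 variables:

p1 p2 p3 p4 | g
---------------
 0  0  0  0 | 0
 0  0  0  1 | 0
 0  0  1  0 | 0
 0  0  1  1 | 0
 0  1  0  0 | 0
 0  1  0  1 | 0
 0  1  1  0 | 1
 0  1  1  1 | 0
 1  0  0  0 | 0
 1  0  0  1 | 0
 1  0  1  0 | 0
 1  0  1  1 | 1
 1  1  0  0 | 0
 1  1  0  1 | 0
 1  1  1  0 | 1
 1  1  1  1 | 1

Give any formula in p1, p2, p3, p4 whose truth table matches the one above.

g=1 on 4 inputs: (0,1,1,0), (1,0,1,1), (1,1,1,0), (1,1,1,1). Reading each as a conjunction of literals (¬p1·p2·p3·¬p4, p1·¬p2·p3·p4, p1·p2·p3·¬p4, p1·p2·p3·p4) and taking the OR gives the canonical DNF.

g(p1, p2, p3, p4) = (((((not p1 and p2) and p3) and not p4) or (((p1 and not p2) and p3) and p4)) or (((p1 and p2) and p3) and not p4)) or (((p1 and p2) and p3) and p4)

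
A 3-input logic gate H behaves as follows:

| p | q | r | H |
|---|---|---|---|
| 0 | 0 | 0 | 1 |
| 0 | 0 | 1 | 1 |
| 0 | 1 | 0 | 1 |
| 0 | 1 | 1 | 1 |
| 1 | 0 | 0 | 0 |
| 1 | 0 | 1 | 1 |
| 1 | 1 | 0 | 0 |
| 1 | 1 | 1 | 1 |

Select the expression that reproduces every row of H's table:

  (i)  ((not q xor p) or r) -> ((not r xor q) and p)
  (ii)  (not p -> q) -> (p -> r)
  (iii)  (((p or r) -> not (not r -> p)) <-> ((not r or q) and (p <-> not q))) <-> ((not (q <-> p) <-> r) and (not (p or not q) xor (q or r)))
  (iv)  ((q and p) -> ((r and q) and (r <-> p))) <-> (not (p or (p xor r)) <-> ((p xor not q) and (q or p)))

(i): at (0,0,0) it gives 0, but H = 1 — eliminated.
(iii): at (0,0,1) it gives 0, but H = 1 — eliminated.
(iv): at (0,0,0) it gives 0, but H = 1 — eliminated.
That leaves (ii). Evaluating it on every row reproduces the table of H exactly.

ii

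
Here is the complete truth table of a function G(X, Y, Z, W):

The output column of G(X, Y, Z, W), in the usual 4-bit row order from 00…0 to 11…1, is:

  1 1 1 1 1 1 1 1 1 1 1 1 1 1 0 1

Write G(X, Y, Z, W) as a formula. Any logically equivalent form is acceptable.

G(X, Y, Z, W) = NOT (((X AND Y) AND Z) AND NOT W)

G is 0 on exactly one input, (1,1,1,0), whose minterm is X·Y·Z·¬W. So G is the negation of that single conjunction.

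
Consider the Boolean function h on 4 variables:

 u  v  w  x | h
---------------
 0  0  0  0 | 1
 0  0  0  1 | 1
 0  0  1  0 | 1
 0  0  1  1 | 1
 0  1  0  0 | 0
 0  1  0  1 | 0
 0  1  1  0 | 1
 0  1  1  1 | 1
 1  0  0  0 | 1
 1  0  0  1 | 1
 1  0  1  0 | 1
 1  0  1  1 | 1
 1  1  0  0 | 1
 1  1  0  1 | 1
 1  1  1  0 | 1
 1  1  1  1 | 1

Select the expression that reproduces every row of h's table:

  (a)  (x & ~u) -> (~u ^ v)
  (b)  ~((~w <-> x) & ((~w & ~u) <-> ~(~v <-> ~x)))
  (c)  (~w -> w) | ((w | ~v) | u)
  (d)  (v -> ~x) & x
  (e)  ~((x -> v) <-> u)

(a): at (0,1,0,0) it gives 1, but h = 0 — eliminated.
(b): at (0,0,0,1) it gives 0, but h = 1 — eliminated.
(d): at (0,0,0,0) it gives 0, but h = 1 — eliminated.
(e): at (0,0,0,1) it gives 0, but h = 1 — eliminated.
That leaves (c). Evaluating it on every row reproduces the table of h exactly.

c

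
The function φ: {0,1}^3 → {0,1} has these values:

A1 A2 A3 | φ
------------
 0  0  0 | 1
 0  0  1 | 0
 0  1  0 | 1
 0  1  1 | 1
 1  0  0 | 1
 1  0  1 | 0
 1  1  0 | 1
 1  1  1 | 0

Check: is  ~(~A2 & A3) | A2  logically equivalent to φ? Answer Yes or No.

No

Evaluate ~(~A2 & A3) | A2 on each row and compare to φ:
  A1=0, A2=0, A3=0: formula gives 1, φ = 1 ✓
  A1=0, A2=0, A3=1: formula gives 0, φ = 0 ✓
  A1=0, A2=1, A3=0: formula gives 1, φ = 1 ✓
  A1=0, A2=1, A3=1: formula gives 1, φ = 1 ✓
  A1=1, A2=0, A3=0: formula gives 1, φ = 1 ✓
  …
  A1=1, A2=1, A3=1: formula gives 1, but φ = 0 ✗
Row (1,1,1) is a counterexample, so the formula is not equivalent to φ.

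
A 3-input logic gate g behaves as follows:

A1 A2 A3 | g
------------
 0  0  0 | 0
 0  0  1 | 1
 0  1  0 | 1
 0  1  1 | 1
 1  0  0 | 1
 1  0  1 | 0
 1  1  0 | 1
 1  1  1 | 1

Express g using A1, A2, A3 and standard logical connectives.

g(A1, A2, A3) = (((A1' · A2') · A3') + ((A1 · A2') · A3))'

There are just 2 zero rows: (0,0,0), (1,0,1). Their minterms are ¬A1·¬A2·¬A3, A1·¬A2·A3; the OR of those covers precisely the 0-outputs, and negating it yields g.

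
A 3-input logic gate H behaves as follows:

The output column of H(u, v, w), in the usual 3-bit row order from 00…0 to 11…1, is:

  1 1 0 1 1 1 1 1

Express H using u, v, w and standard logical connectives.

H(u, v, w) = NOT ((NOT u AND v) AND NOT w)

H is 0 on exactly one input, (0,1,0), whose minterm is ¬u·v·¬w. So H is the negation of that single conjunction.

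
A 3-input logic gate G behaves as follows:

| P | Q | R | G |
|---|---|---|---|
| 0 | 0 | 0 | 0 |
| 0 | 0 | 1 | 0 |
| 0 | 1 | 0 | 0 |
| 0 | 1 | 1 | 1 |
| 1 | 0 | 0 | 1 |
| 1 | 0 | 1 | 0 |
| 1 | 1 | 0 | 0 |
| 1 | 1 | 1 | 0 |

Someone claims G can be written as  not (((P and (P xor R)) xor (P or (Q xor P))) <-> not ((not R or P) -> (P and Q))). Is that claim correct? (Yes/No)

Check the formula against G row by row:
  P=0, Q=0, R=0: formula gives 1, but G = 0 ✗
A single disagreement suffices: at (0,0,0) they differ, so the formula does not compute G.

No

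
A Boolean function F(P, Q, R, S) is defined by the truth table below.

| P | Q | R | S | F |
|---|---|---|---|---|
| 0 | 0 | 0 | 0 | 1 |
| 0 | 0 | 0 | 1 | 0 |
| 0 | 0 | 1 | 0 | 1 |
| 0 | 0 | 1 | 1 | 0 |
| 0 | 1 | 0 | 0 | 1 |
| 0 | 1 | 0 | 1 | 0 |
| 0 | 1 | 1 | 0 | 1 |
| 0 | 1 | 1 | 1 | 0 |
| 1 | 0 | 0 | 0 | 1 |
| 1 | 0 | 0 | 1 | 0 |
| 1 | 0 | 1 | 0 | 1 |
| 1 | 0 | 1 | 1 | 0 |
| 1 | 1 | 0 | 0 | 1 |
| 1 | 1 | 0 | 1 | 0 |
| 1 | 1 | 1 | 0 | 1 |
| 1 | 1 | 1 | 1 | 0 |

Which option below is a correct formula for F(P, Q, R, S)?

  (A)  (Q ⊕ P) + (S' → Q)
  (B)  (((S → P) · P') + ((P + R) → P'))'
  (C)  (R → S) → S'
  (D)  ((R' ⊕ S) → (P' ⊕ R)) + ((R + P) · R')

C

(A) fails at (0,0,0,0): the formula yields 0, F is 1.
(B) fails at (0,0,0,0): the formula yields 0, F is 1.
(D) fails at (0,0,0,1): the formula yields 1, F is 0.
(C) is the remaining candidate, and it agrees with F on all 16 inputs.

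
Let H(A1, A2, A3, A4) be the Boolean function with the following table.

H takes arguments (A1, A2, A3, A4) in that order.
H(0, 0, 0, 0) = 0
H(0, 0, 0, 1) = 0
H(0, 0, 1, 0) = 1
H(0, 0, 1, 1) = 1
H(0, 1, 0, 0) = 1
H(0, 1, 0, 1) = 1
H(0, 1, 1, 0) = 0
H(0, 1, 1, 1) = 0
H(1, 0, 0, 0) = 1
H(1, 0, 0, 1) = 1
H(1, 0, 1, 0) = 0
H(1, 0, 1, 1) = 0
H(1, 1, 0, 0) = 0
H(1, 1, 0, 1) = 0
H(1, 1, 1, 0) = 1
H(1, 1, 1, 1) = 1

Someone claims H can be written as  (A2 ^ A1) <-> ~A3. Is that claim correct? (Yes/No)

Check the formula against H row by row:
  A1=0, A2=0, A3=0, A4=0: formula gives 0, H = 0 ✓
  A1=0, A2=0, A3=0, A4=1: formula gives 0, H = 0 ✓
  A1=0, A2=0, A3=1, A4=0: formula gives 1, H = 1 ✓
  A1=0, A2=0, A3=1, A4=1: formula gives 1, H = 1 ✓
  …and likewise for the remaining 12 rows.
All 16 rows match — the expression computes H exactly.

Yes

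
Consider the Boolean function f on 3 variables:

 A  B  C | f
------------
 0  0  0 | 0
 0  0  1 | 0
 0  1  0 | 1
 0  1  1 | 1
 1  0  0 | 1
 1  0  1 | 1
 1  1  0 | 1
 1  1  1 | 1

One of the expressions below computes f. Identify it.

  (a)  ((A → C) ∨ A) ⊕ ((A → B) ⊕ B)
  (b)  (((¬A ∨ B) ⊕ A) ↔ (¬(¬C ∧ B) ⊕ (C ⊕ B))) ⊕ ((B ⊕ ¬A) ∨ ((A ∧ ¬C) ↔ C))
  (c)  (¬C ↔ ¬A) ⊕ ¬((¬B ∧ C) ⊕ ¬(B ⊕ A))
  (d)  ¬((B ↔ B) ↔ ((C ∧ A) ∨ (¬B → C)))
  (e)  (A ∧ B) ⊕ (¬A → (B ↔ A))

a

(b) disagrees with f on (0,0,1) (formula → 1, table → 0); rule it out.
(c) disagrees with f on (0,0,0) (formula → 1, table → 0); rule it out.
(d) disagrees with f on (0,0,0) (formula → 1, table → 0); rule it out.
(e) disagrees with f on (0,0,0) (formula → 1, table → 0); rule it out.
That leaves (a). Evaluating it on every row reproduces the table of f exactly.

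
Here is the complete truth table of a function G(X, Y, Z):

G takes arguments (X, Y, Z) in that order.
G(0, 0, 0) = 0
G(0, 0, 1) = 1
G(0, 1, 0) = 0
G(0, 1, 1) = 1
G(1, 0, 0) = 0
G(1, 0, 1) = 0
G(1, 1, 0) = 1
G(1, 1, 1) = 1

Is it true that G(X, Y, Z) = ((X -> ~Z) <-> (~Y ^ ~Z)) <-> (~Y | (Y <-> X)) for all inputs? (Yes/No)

Test each input against both G and the formula:
  X=0, Y=0, Z=0: formula gives 0, G = 0 ✓
  X=0, Y=0, Z=1: formula gives 1, G = 1 ✓
  X=0, Y=1, Z=0: formula gives 0, G = 0 ✓
  X=0, Y=1, Z=1: formula gives 1, G = 1 ✓
  X=1, Y=0, Z=0: formula gives 0, G = 0 ✓
  …and likewise for the remaining 3 rows.
Every row agrees, so the formula is equivalent.

Yes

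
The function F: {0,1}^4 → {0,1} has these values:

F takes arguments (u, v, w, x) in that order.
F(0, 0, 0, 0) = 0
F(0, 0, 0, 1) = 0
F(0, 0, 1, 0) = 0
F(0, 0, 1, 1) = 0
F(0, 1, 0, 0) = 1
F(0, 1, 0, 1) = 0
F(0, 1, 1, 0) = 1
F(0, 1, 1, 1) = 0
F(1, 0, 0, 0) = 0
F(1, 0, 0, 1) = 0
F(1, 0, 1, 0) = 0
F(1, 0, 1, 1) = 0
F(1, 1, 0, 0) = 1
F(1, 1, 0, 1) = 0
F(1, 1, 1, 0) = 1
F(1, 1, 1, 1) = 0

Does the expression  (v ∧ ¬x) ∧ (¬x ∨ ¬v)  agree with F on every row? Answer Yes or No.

Evaluate (v ∧ ¬x) ∧ (¬x ∨ ¬v) on each row and compare to F:
  u=0, v=0, w=0, x=0: formula gives 0, F = 0 ✓
  u=0, v=0, w=0, x=1: formula gives 0, F = 0 ✓
  u=0, v=0, w=1, x=0: formula gives 0, F = 0 ✓
  u=0, v=0, w=1, x=1: formula gives 0, F = 0 ✓
  … (the remaining 12 rows also agree.)
Every row agrees, so the formula is equivalent.

Yes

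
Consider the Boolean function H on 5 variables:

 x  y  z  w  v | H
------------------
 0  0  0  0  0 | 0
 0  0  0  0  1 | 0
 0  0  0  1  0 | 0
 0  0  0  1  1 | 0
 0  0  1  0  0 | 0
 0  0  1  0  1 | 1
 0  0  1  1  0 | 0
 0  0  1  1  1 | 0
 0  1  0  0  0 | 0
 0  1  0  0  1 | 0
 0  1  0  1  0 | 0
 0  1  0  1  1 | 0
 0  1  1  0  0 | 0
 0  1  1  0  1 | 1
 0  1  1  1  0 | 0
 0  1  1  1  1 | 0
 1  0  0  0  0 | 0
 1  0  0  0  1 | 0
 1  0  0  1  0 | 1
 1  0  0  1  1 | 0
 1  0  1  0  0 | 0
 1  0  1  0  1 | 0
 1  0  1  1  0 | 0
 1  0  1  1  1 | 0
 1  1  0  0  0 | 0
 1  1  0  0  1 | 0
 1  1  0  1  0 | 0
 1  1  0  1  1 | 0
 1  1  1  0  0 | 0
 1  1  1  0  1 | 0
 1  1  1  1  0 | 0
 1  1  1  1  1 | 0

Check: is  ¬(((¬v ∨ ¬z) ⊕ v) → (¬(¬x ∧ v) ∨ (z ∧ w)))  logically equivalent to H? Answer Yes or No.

No

Test each input against both H and the formula:
  x=0, y=0, z=0, w=0, v=0: formula gives 0, H = 0 ✓
  x=0, y=0, z=0, w=0, v=1: formula gives 0, H = 0 ✓
  x=0, y=0, z=0, w=1, v=0: formula gives 0, H = 0 ✓
  x=0, y=0, z=0, w=1, v=1: formula gives 0, H = 0 ✓
  …
  x=1, y=0, z=0, w=1, v=0: formula gives 0, but H = 1 ✗
A single disagreement suffices: at (1,0,0,1,0) they differ, so the formula does not compute H.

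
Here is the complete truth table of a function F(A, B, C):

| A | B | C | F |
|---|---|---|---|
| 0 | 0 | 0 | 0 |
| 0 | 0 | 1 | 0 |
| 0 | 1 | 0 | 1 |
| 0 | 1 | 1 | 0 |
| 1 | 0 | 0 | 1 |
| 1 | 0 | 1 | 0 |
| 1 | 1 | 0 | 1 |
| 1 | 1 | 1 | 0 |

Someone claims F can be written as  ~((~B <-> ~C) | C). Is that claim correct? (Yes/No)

Check the formula against F row by row:
  A=0, B=0, C=0: formula gives 0, F = 0 ✓
  A=0, B=0, C=1: formula gives 0, F = 0 ✓
  A=0, B=1, C=0: formula gives 1, F = 1 ✓
  A=0, B=1, C=1: formula gives 0, F = 0 ✓
  A=1, B=0, C=0: formula gives 0, but F = 1 ✗
A single disagreement suffices: at (1,0,0) they differ, so the formula does not compute F.

No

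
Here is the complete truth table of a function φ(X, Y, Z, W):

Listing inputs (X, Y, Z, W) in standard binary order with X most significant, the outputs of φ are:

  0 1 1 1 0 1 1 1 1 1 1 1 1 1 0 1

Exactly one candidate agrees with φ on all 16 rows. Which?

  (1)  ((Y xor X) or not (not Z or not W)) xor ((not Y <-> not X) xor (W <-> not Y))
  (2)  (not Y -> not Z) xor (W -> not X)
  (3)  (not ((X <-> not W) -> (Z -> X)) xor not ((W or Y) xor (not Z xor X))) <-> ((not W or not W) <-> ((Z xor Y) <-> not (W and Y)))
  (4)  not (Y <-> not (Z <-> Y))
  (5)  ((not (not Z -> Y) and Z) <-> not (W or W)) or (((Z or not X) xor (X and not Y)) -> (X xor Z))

5

(1): at (0,0,0,0) it gives 1, but φ = 0 — eliminated.
(2): at (0,0,0,1) it gives 0, but φ = 1 — eliminated.
(3): at (0,0,0,0) it gives 1, but φ = 0 — eliminated.
(4): at (0,0,0,1) it gives 0, but φ = 1 — eliminated.
That leaves (5). Evaluating it on every row reproduces the table of φ exactly.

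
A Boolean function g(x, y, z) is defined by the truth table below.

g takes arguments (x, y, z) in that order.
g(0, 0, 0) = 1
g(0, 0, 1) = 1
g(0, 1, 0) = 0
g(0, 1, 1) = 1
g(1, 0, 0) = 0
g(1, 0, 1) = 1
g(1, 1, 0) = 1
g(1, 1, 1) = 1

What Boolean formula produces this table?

g(x, y, z) = (((x' · y) · z') + ((x · y') · z'))'

There are just 2 zero rows: (0,1,0), (1,0,0). Their minterms are ¬x·y·¬z, x·¬y·¬z; the OR of those covers precisely the 0-outputs, and negating it yields g.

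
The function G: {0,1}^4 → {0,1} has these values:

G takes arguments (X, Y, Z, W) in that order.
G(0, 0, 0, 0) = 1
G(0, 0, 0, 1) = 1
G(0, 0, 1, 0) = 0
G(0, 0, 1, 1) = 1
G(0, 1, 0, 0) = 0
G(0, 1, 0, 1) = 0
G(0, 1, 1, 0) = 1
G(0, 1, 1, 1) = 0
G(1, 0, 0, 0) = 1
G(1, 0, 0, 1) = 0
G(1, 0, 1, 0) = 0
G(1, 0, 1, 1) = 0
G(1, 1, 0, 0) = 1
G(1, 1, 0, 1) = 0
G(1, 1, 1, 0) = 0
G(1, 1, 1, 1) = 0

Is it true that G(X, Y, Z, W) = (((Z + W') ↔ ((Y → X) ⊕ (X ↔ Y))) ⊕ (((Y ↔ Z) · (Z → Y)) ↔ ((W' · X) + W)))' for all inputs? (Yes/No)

Evaluate (((Z + W') ↔ ((Y → X) ⊕ (X ↔ Y))) ⊕ (((Y ↔ Z) · (Z → Y)) ↔ ((W' · X) + W)))' on each row and compare to G:
  X=0, Y=0, Z=0, W=0: formula gives 1, G = 1 ✓
  X=0, Y=0, Z=0, W=1: formula gives 1, G = 1 ✓
  X=0, Y=0, Z=1, W=0: formula gives 0, G = 0 ✓
  X=0, Y=0, Z=1, W=1: formula gives 1, G = 1 ✓
  …and likewise for the remaining 12 rows.
Every row agrees, so the formula is equivalent.

Yes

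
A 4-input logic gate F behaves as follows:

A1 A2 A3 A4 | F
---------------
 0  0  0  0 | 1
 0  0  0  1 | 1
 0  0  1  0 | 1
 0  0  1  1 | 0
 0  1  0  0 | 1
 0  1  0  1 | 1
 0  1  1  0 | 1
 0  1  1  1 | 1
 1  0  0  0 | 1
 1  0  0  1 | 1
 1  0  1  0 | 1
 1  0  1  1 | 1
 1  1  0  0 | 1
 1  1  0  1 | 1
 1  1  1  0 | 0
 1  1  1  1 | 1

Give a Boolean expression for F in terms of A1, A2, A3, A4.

F(A1, A2, A3, A4) = not ((((not A1 and not A2) and A3) and A4) or (((A1 and A2) and A3) and not A4))

The 0-rows are (0,0,1,1), (1,1,1,0). Take each as a conjunction (¬A1·¬A2·A3·A4, A1·A2·A3·¬A4), form their disjunction, and complement — that gives a formula that is 1 everywhere F is.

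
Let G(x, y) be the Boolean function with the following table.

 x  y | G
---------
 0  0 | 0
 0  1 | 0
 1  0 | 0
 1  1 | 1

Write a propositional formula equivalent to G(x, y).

G(x, y) = x AND y

The output is 1 only when every input is 1 — the AND of all inputs.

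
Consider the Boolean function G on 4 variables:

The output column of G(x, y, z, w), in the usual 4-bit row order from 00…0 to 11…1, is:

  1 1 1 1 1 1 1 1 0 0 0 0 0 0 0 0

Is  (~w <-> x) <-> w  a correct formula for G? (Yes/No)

Evaluate (~w <-> x) <-> w on each row and compare to G:
  x=0, y=0, z=0, w=0: formula gives 1, G = 1 ✓
  x=0, y=0, z=0, w=1: formula gives 1, G = 1 ✓
  x=0, y=0, z=1, w=0: formula gives 1, G = 1 ✓
  x=0, y=0, z=1, w=1: formula gives 1, G = 1 ✓
  …and likewise for the remaining 12 rows.
Every row agrees, so the formula is equivalent.

Yes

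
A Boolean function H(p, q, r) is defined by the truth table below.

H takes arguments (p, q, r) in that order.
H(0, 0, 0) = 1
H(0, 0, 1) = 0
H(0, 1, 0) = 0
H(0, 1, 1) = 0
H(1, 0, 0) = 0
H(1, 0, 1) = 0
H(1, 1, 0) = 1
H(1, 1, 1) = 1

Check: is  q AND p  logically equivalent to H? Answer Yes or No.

Test each input against both H and the formula:
  p=0, q=0, r=0: formula gives 0, but H = 1 ✗
Since they disagree at (0,0,0), the expression is not a correct formula for H.

No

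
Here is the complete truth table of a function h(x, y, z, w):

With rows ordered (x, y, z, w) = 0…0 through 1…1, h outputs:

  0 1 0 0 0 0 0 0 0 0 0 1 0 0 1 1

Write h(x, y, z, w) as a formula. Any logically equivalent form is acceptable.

Collect the rows where h=1 — (0,0,0,1), (1,0,1,1), (1,1,1,0), (1,1,1,1) — and write one minterm per row: ¬x·¬y·¬z·w, x·¬y·z·w, x·y·z·¬w, x·y·z·w. Their union (logical OR) reproduces the table exactly.

h(x, y, z, w) = (((((~x & ~y) & ~z) & w) | (((x & ~y) & z) & w)) | (((x & y) & z) & ~w)) | (((x & y) & z) & w)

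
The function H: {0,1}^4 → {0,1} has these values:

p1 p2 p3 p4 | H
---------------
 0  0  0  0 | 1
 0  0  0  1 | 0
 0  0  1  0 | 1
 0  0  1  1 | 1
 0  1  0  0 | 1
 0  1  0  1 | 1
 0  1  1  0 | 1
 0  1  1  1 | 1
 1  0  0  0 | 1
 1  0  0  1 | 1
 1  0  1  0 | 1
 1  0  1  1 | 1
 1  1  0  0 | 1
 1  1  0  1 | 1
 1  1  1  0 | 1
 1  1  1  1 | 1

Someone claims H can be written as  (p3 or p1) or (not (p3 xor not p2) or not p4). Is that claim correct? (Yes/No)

Yes

Check the formula against H row by row:
  p1=0, p2=0, p3=0, p4=0: formula gives 1, H = 1 ✓
  p1=0, p2=0, p3=0, p4=1: formula gives 0, H = 0 ✓
  p1=0, p2=0, p3=1, p4=0: formula gives 1, H = 1 ✓
  p1=0, p2=0, p3=1, p4=1: formula gives 1, H = 1 ✓
  … (the remaining 12 rows also agree.)
All 16 rows match — the expression computes H exactly.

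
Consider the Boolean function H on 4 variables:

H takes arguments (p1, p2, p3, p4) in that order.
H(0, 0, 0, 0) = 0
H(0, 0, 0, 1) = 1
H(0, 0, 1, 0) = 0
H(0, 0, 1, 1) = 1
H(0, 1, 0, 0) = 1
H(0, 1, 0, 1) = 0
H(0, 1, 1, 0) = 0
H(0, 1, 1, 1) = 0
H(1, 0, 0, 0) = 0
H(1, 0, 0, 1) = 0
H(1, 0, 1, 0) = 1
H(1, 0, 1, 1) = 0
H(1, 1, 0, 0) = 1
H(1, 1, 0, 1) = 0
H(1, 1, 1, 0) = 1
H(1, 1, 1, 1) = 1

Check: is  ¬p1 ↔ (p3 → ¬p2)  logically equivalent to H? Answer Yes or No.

No

Test each input against both H and the formula:
  p1=0, p2=0, p3=0, p4=0: formula gives 1, but H = 0 ✗
Since they disagree at (0,0,0,0), the expression is not a correct formula for H.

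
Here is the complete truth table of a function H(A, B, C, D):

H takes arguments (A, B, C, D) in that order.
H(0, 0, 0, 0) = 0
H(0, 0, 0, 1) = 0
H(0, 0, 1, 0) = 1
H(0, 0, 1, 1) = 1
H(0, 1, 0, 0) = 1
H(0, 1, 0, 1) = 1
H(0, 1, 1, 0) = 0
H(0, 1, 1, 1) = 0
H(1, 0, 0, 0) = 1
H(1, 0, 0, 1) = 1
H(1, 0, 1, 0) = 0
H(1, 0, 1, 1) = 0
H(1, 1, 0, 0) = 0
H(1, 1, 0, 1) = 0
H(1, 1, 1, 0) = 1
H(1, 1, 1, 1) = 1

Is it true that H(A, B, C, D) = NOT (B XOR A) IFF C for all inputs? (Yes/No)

Test each input against both H and the formula:
  A=0, B=0, C=0, D=0: formula gives 0, H = 0 ✓
  A=0, B=0, C=0, D=1: formula gives 0, H = 0 ✓
  A=0, B=0, C=1, D=0: formula gives 1, H = 1 ✓
  A=0, B=0, C=1, D=1: formula gives 1, H = 1 ✓
  … (the remaining 12 rows also agree.)
Every row agrees, so the formula is equivalent.

Yes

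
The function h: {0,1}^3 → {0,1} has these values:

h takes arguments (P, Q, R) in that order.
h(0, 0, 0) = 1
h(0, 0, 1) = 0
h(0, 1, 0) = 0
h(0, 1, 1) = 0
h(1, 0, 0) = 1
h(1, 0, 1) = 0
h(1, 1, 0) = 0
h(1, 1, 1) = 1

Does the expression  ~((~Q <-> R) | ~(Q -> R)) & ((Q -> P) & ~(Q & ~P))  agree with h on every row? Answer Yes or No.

Check the formula against h row by row:
  P=0, Q=0, R=0: formula gives 1, h = 1 ✓
  P=0, Q=0, R=1: formula gives 0, h = 0 ✓
  P=0, Q=1, R=0: formula gives 0, h = 0 ✓
  P=0, Q=1, R=1: formula gives 0, h = 0 ✓
  P=1, Q=0, R=0: formula gives 1, h = 1 ✓
  … (the remaining 3 rows also agree.)
Every row agrees, so the formula is equivalent.

Yes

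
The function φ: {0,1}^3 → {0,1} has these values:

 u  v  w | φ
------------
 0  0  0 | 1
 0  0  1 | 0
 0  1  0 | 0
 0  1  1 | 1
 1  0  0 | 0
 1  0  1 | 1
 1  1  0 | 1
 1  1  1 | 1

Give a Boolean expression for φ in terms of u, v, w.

φ(u, v, w) = not ((((not u and not v) and w) or ((not u and v) and not w)) or ((u and not v) and not w))

The 0-rows are (0,0,1), (0,1,0), (1,0,0). Take each as a conjunction (¬u·¬v·w, ¬u·v·¬w, u·¬v·¬w), form their disjunction, and complement — that gives a formula that is 1 everywhere φ is.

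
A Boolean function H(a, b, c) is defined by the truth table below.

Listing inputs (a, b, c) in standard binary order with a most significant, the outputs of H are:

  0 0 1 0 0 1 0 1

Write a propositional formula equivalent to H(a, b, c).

Collect the rows where H=1 — (0,1,0), (1,0,1), (1,1,1) — and write one minterm per row: ¬a·b·¬c, a·¬b·c, a·b·c. Their union (logical OR) reproduces the table exactly.

H(a, b, c) = (((¬a ∧ b) ∧ ¬c) ∨ ((a ∧ ¬b) ∧ c)) ∨ ((a ∧ b) ∧ c)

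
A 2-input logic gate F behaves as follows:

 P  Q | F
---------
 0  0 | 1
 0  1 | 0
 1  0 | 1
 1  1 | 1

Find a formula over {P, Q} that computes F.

F(P, Q) = Q → P

This is Q → P (false only at 0,1).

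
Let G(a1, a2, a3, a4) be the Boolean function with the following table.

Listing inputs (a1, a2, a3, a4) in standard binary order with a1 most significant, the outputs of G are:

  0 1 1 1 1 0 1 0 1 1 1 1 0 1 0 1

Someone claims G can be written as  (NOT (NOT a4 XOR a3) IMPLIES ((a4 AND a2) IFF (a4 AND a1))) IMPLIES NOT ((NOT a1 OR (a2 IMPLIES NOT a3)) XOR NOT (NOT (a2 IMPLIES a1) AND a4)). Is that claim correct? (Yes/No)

Test each input against both G and the formula:
  a1=0, a2=0, a3=0, a4=0: formula gives 1, but G = 0 ✗
Since they disagree at (0,0,0,0), the expression is not a correct formula for G.

No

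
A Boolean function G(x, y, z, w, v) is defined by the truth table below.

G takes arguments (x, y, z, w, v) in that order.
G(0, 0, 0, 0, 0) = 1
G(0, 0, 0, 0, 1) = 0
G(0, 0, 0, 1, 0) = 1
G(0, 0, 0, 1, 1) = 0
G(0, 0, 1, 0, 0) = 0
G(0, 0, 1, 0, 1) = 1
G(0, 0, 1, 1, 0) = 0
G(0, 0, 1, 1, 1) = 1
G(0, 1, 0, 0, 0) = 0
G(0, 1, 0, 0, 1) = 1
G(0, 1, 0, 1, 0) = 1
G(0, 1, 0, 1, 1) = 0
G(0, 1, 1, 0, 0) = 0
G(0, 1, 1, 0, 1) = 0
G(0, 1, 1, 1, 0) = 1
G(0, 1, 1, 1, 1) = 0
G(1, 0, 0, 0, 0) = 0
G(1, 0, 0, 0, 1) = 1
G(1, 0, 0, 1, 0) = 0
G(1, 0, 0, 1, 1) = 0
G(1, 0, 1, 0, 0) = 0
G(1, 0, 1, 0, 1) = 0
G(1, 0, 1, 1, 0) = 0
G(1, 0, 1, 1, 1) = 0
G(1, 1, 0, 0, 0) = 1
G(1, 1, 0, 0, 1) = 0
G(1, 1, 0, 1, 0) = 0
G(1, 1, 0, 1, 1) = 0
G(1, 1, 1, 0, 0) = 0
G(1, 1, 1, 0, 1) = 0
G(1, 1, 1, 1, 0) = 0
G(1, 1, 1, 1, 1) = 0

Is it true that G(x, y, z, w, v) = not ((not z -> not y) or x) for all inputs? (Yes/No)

No

Evaluate not ((not z -> not y) or x) on each row and compare to G:
  x=0, y=0, z=0, w=0, v=0: formula gives 0, but G = 1 ✗
Row (0,0,0,0,0) is a counterexample, so the formula is not equivalent to G.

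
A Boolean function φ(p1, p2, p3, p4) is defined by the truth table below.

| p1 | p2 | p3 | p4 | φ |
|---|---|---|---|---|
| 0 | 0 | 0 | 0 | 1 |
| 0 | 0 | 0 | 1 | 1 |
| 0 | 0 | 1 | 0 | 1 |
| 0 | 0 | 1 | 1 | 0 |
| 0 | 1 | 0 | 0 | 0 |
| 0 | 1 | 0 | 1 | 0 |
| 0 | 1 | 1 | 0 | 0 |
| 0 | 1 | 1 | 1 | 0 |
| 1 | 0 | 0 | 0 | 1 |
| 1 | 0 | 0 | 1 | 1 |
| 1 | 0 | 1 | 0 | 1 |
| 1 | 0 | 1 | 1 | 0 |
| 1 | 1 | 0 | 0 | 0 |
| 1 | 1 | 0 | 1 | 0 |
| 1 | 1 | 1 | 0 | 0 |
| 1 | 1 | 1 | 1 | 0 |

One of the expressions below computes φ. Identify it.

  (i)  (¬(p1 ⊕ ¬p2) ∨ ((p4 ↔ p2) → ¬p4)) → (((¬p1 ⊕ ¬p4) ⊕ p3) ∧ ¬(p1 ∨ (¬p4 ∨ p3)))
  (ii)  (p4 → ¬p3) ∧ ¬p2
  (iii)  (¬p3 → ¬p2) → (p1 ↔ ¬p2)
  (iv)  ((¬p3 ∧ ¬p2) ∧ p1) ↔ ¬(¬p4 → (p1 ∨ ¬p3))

(i): at (0,0,0,0) it gives 0, but φ = 1 — eliminated.
(iii): at (0,0,0,0) it gives 0, but φ = 1 — eliminated.
(iv): at (0,0,1,0) it gives 0, but φ = 1 — eliminated.
That leaves (ii). Evaluating it on every row reproduces the table of φ exactly.

ii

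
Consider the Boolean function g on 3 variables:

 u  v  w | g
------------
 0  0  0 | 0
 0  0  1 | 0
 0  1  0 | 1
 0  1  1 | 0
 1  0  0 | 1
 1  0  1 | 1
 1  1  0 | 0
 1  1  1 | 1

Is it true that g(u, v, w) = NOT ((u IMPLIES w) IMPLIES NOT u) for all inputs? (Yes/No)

No

Test each input against both g and the formula:
  u=0, v=0, w=0: formula gives 0, g = 0 ✓
  u=0, v=0, w=1: formula gives 0, g = 0 ✓
  u=0, v=1, w=0: formula gives 0, but g = 1 ✗
A single disagreement suffices: at (0,1,0) they differ, so the formula does not compute g.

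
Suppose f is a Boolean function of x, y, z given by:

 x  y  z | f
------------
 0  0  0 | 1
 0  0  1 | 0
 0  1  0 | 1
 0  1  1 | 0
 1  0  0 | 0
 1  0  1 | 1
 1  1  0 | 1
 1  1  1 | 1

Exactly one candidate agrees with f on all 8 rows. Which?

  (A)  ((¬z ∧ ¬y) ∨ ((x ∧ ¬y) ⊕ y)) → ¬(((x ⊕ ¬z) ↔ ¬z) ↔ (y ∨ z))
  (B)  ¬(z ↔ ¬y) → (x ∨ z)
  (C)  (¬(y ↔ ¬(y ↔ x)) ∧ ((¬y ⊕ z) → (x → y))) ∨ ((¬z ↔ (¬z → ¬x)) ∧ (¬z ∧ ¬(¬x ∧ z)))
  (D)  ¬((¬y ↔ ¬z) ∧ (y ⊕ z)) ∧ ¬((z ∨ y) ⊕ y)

(A) fails at (0,0,1): the formula yields 1, f is 0.
(B) fails at (0,0,0): the formula yields 0, f is 1.
(D) fails at (0,1,1): the formula yields 1, f is 0.
That leaves (C). Evaluating it on every row reproduces the table of f exactly.

C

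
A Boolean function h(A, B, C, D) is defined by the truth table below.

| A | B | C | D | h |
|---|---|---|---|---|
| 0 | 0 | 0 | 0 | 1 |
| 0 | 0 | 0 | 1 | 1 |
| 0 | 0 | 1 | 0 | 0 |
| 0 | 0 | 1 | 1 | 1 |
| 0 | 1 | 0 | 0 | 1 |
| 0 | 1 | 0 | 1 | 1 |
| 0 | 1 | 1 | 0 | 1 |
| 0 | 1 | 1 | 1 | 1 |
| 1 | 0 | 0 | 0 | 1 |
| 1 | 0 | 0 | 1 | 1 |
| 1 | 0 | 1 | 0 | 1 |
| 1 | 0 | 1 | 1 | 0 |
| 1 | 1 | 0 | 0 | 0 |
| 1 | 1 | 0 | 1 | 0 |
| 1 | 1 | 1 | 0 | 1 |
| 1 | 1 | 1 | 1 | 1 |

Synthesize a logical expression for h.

h(A, B, C, D) = ¬((((((¬A ∧ ¬B) ∧ C) ∧ ¬D) ∨ (((A ∧ ¬B) ∧ C) ∧ D)) ∨ (((A ∧ B) ∧ ¬C) ∧ ¬D)) ∨ (((A ∧ B) ∧ ¬C) ∧ D))

h is 0 on only 4 rows — (0,0,1,0), (1,0,1,1), (1,1,0,0), (1,1,0,1). Writing each as a minterm (¬A·¬B·C·¬D, A·¬B·C·D, A·B·¬C·¬D, A·B·¬C·D) and OR-ing them characterizes exactly where h=0, so h is the negation of that disjunction.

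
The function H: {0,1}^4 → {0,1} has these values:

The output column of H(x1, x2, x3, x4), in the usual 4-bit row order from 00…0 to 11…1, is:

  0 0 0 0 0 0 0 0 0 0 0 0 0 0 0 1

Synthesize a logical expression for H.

H(x1, x2, x3, x4) = ((x1 & x2) & x3) & x4

The output is 1 only when every input is 1 — the AND of all inputs.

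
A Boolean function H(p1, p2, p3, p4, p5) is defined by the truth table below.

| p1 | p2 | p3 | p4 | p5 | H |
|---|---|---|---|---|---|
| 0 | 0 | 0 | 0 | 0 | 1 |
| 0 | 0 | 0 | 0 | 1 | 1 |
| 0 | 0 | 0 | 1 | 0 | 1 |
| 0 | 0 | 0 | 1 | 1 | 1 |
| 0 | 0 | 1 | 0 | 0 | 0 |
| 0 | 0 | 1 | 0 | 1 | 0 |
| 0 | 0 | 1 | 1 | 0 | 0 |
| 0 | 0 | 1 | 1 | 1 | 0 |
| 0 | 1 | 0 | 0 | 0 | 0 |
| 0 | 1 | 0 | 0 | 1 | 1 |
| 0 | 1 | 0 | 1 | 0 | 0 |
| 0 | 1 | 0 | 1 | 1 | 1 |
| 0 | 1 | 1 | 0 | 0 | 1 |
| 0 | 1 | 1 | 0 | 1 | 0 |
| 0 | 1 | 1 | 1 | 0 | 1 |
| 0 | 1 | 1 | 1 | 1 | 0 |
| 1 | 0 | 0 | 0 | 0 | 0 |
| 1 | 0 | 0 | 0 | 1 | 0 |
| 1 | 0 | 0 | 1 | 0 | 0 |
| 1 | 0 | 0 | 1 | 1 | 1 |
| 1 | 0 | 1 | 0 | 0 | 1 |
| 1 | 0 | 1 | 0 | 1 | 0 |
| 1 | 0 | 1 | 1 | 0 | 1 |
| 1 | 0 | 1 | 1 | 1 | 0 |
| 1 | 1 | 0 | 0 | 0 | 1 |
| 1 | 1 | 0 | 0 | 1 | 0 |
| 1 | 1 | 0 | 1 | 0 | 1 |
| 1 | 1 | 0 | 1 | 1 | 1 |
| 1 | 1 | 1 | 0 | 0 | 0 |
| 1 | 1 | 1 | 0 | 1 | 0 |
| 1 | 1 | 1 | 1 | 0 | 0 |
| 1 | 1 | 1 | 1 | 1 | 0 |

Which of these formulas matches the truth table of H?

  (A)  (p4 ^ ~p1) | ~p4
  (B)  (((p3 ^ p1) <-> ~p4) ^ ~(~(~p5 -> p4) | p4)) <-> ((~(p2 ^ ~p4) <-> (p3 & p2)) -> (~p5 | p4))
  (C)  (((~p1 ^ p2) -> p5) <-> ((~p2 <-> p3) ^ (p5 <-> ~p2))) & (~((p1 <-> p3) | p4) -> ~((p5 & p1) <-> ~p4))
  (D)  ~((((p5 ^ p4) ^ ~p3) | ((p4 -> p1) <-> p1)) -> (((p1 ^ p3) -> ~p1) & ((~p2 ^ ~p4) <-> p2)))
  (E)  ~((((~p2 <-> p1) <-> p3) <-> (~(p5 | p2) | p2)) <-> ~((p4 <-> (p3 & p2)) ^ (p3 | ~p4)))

C

(A) fails at (0,0,0,1,0): the formula yields 0, H is 1.
(B) fails at (0,0,0,0,0): the formula yields 0, H is 1.
(D) fails at (0,0,0,0,0): the formula yields 0, H is 1.
(E) fails at (0,0,0,0,0): the formula yields 0, H is 1.
(C) is the remaining candidate, and it agrees with H on all 32 inputs.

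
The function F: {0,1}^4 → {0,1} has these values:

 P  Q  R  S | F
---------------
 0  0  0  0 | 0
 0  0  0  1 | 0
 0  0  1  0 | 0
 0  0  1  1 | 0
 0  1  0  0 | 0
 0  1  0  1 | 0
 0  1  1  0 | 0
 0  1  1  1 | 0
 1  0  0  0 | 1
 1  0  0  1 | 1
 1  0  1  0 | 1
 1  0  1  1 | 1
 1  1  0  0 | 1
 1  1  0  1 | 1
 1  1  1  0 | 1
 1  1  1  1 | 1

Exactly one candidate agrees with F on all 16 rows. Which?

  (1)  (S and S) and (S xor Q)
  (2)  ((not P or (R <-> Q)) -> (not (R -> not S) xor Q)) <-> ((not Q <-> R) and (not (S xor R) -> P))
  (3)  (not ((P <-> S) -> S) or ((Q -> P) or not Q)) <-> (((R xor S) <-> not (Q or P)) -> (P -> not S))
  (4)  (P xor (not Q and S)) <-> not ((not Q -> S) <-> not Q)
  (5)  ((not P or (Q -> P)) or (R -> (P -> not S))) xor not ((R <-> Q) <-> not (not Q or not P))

4

(1) fails at (0,0,0,1): the formula yields 1, F is 0.
(2) fails at (0,0,0,0): the formula yields 1, F is 0.
(3) fails at (0,0,0,0): the formula yields 1, F is 0.
(5) fails at (0,0,1,0): the formula yields 1, F is 0.
That leaves (4). Evaluating it on every row reproduces the table of F exactly.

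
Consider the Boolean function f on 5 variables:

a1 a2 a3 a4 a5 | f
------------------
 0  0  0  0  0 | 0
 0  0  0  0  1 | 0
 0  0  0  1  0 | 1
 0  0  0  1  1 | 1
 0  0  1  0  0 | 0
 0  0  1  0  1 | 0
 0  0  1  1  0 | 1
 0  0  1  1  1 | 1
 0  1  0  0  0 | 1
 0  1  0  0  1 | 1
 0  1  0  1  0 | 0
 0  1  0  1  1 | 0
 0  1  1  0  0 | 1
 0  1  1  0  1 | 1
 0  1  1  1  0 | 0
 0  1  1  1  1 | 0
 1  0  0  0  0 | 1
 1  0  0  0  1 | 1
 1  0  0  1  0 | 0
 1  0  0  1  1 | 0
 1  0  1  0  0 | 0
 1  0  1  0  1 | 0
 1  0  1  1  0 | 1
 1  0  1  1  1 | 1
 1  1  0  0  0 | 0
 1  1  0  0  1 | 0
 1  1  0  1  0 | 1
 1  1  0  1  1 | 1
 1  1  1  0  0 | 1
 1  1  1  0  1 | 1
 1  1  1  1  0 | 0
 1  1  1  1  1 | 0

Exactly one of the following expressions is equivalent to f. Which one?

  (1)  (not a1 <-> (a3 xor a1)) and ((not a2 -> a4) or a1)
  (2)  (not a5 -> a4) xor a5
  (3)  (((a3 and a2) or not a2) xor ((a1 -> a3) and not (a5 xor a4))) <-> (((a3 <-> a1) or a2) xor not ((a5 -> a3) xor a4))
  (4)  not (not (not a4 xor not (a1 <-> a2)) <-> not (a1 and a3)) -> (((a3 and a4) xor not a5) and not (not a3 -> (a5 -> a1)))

(1) disagrees with f on (0,0,0,1,0) (formula → 0, table → 1); rule it out.
(2) disagrees with f on (0,0,0,1,1) (formula → 0, table → 1); rule it out.
(3) disagrees with f on (0,0,0,1,0) (formula → 0, table → 1); rule it out.
Only (4) survives; checking it on all 32 rows confirms it matches f.

4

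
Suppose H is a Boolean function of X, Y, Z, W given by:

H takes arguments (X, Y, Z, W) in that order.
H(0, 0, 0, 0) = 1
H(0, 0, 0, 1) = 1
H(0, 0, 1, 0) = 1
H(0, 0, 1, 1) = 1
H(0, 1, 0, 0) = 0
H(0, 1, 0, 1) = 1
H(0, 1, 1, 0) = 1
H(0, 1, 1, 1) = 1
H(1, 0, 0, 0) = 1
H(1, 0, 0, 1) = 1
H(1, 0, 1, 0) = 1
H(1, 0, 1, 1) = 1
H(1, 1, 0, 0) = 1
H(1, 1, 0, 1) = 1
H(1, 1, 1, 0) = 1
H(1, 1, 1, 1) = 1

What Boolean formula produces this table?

H(X, Y, Z, W) = (((X' · Y) · Z') · W')'

H is 0 on exactly one input, (0,1,0,0), whose minterm is ¬X·Y·¬Z·¬W. So H is the negation of that single conjunction.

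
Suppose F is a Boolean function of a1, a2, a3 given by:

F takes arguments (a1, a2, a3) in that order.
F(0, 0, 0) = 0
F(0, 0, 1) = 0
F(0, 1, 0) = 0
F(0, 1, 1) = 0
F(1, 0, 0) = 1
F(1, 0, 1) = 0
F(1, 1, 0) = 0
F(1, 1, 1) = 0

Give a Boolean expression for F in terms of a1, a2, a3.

F(a1, a2, a3) = (a1 and not a2) and not a3

F is 1 on exactly one input, (1,0,0), whose minterm is a1·¬a2·¬a3. So F is just that conjunction.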